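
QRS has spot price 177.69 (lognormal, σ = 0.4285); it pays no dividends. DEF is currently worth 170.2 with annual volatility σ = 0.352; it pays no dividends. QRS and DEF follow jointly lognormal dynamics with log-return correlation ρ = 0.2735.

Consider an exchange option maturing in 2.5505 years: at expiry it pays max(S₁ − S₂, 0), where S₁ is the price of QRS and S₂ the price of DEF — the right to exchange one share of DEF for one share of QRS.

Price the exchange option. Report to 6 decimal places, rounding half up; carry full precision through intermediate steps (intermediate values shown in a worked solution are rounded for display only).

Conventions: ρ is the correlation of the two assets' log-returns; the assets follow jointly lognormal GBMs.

exchange price = 55.163416

σ_eff = √(σ₁² + σ₂² − 2ρσ₁σ₂) = √(0.4285² + 0.352² − 2·0.2735·0.4285·0.352) = 0.474353
d₁ = (ln(S₁/S₂) + (q₂ − q₁ + σ_eff²/2)T) / (σ_eff√T) = (ln(177.69/170.2) + (0.0 − 0.0 + 0.112506)·2.5505) / 0.757556 = 0.435627
d₂ = d₁ − σ_eff√T = 0.435627 − 0.757556 = -0.321929
N(d₁) = 0.668446,  N(d₂) = 0.373753
V = S₁·e^{−q₁T}·N(d₁) − S₂·e^{−q₂T}·N(d₂) = 118.776217 − 63.612801 = 55.163416
Key observation: the rate r is irrelevant here: denominating values in DEF turns the exchange into a ratio option on S₁/S₂, and discounting at r drops out.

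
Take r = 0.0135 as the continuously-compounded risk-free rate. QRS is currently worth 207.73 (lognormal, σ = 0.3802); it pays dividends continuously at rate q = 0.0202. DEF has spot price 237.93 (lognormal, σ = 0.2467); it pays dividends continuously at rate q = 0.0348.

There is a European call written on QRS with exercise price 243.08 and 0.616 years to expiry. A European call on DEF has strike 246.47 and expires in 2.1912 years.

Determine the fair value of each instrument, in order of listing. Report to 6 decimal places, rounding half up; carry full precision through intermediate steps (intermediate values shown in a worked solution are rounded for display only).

[QRS call K=243.08]
σ√T = 0.3802·√0.616 = 0.298403
d₁ = (ln(S/K) + (r−q+σ²/2)T) / (σ√T) = (ln(207.73/243.08) + (0.0135−0.0202+0.3802²/2)·0.616) / 0.298403 = (-0.157151 + 0.040395) / 0.298403 = -0.391272
d₂ = d₁ − σ√T = -0.391272 − 0.298403 = -0.689675
e^{−rT} = 0.991718
e^{−qT} = 0.987634
N(d₁) = 0.347798,  N(d₂) = 0.245199
price = S·e^{−qT}·N(d₁) − K·e^{−rT}·N(d₂) = 71.354652 − 59.109460 = 12.245193
[DEF call K=246.47]
σ√T = 0.2467·√2.1912 = 0.365183
d₁ = (ln(S/K) + (r−q+σ²/2)T) / (σ√T) = (ln(237.93/246.47) + (0.0135−0.0348+0.2467²/2)·2.1912) / 0.365183 = (-0.035264 + 0.020007) / 0.365183 = -0.041779
d₂ = d₁ − σ√T = -0.041779 − 0.365183 = -0.406962
e^{−rT} = 0.970852
e^{−qT} = 0.926581
N(d₁) = 0.483337,  N(d₂) = 0.342018
price = S·e^{−qT}·N(d₁) − K·e^{−rT}·N(d₂) = 106.557221 − 81.840061 = 24.717159

price(QRS call K=243.08) = 12.245193
price(DEF call K=246.47) = 24.717159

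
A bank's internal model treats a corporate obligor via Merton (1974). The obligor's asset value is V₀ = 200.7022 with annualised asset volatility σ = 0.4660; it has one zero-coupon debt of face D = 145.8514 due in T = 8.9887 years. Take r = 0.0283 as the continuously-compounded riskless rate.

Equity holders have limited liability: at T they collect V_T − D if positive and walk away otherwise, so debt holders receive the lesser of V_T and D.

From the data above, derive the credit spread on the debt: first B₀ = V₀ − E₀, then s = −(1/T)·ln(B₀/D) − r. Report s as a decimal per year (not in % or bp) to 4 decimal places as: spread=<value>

spread=0.0525

With assets at 200.7022 and a single debt payment of 145.8514 at 8.9887 years:
d₁ = [ln(V₀/D) + (r + σ²/2)T] / (σ√T)
   = [ln(200.7022/145.8514) + (0.0283 + 0.5·0.4660²)·8.9887] / (0.4660·√8.9887)
   = [0.319234 + 1.230355] / 1.397122 = 1.109129
d₂ = d₁ − σ√T = 1.109129 − 1.397122 = -0.287993
N(d₁) = 0.866313,  N(d₂) = 0.386676,  e^(−rT) = 0.775397
E₀ = V₀·N(d₁) − D·e^(−rT)·N(d₂)
   = 200.7022·0.866313 − 145.8514·0.775397·0.386676 = 130.140626
B₀ = V₀ − E₀ = 200.7022 − 130.140626 = 70.561574
spread = −(1/T)·ln(B₀/D) − r = −(1/8.9887)·ln(70.561574/145.8514) − 0.0283 = 0.05247949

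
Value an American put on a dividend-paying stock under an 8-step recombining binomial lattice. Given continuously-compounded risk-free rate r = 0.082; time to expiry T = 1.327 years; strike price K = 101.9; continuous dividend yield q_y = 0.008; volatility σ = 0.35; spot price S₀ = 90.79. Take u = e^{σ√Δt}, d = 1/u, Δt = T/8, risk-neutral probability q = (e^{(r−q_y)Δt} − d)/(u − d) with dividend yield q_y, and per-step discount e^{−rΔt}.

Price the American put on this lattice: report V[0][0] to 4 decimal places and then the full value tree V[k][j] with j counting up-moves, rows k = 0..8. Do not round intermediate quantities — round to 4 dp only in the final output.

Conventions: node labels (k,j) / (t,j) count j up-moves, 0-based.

price = 17.4996
tree:
17.4996
24.6307 11.0541
33.6311 16.5642 6.0072
42.7008 24.0391 9.7599 2.5290
50.5656 33.6311 15.3828 4.5687 0.6185
57.3856 42.7008 23.3256 8.0928 1.2734 0.0000
63.2995 50.5656 33.6311 13.9580 2.6214 0.0000 0.0000
68.4277 57.3856 42.7008 23.1718 5.3967 0.0000 0.0000 0.0000
72.8746 63.2995 50.5656 33.6311 11.1100 0.0000 0.0000 0.0000 0.0000

params: Δt=0.16587 u=1.15321 d=0.86715 q=0.50760 e^(-rΔt)=0.98649
t_8 payoffs: 72.8746 63.2995 50.5656 33.6311 11.1100 0.0000 0.0000 0.0000 0.0000
k=7: node(7,0) S=33.4723 payoff=68.4277 vs cont=67.0954 → 68.4277 [stop]  node(7,1) S=44.5144 payoff=57.3856 vs cont=56.0680 → 57.3856 [stop]  node(7,2) S=59.1992 payoff=42.7008 vs cont=41.4027 → 42.7008 [stop]  node(7,3) S=78.7282 payoff=23.1718 vs cont=21.8995 → 23.1718 [stop]  node(7,4) S=104.6997 payoff=0.0000 vs cont=5.3967 → 5.3967 [wait]  node(7,5) S=139.2388 payoff=0.0000 vs cont=0.0000 → 0.0000 [wait]  node(7,6) S=185.1720 payoff=0.0000 vs cont=0.0000 → 0.0000 [wait]  node(7,7) S=246.2578 payoff=0.0000 vs cont=0.0000 → 0.0000 [wait]
k=6: node(6,0) S=38.6005 payoff=63.2995 vs cont=61.9740 → 63.2995 [stop]  node(6,1) S=51.3344 payoff=50.5656 vs cont=49.2571 → 50.5656 [stop]  node(6,2) S=68.2689 payoff=33.6311 vs cont=32.3450 → 33.6311 [stop]  node(6,3) S=90.7900 payoff=11.1100 vs cont=13.9580 → 13.9580 [wait]  node(6,4) S=120.7405 payoff=0.0000 vs cont=2.6214 → 2.6214 [wait]  node(6,5) S=160.5712 payoff=0.0000 vs cont=0.0000 → 0.0000 [wait]  node(6,6) S=213.5417 payoff=0.0000 vs cont=0.0000 → 0.0000 [wait]
k=5: node(5,0) S=44.5144 payoff=57.3856 vs cont=56.0680 → 57.3856 [stop]  node(5,1) S=59.1992 payoff=42.7008 vs cont=41.4027 → 42.7008 [stop]  node(5,2) S=78.7282 payoff=23.1718 vs cont=23.3256 → 23.3256 [wait]  node(5,3) S=104.6997 payoff=0.0000 vs cont=8.0928 → 8.0928 [wait]  node(5,4) S=139.2388 payoff=0.0000 vs cont=1.2734 → 1.2734 [wait]  node(5,5) S=185.1720 payoff=0.0000 vs cont=0.0000 → 0.0000 [wait]
k=4: node(4,0) S=51.3344 payoff=50.5656 vs cont=49.2571 → 50.5656 [stop]  node(4,1) S=68.2689 payoff=33.6311 vs cont=32.4220 → 33.6311 [stop]  node(4,2) S=90.7900 payoff=11.1100 vs cont=15.3828 → 15.3828 [wait]  node(4,3) S=120.7405 payoff=0.0000 vs cont=4.5687 → 4.5687 [wait]  node(4,4) S=160.5712 payoff=0.0000 vs cont=0.6185 → 0.6185 [wait]
k=3: node(3,0) S=59.1992 payoff=42.7008 vs cont=41.4027 → 42.7008 [stop]  node(3,1) S=78.7282 payoff=23.1718 vs cont=24.0391 → 24.0391 [wait]  node(3,2) S=104.6997 payoff=0.0000 vs cont=9.7599 → 9.7599 [wait]  node(3,3) S=139.2388 payoff=0.0000 vs cont=2.5290 → 2.5290 [wait]
k=2: node(2,0) S=68.2689 payoff=33.6311 vs cont=32.7793 → 33.6311 [stop]  node(2,1) S=90.7900 payoff=11.1100 vs cont=16.5642 → 16.5642 [wait]  node(2,2) S=120.7405 payoff=0.0000 vs cont=6.0072 → 6.0072 [wait]
k=1: node(1,0) S=78.7282 payoff=23.1718 vs cont=24.6307 → 24.6307 [wait]  node(1,1) S=104.6997 payoff=0.0000 vs cont=11.0541 → 11.0541 [wait]
k=0: node(0,0) S=90.7900 payoff=11.1100 vs cont=17.4996 → 17.4996 [wait]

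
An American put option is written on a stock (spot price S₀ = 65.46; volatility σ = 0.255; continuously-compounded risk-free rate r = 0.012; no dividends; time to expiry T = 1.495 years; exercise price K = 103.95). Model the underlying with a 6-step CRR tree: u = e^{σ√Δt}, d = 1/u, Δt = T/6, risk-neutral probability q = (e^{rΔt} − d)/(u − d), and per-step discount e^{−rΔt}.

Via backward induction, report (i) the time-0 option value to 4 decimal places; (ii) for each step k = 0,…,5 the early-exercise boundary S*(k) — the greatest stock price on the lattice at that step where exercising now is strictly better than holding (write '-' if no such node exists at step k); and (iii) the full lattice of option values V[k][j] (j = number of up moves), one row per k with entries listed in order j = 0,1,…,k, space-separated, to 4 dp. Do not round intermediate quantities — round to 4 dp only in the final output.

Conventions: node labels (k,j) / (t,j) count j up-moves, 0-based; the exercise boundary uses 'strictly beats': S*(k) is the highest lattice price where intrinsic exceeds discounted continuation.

params: Δt=0.24917 u=1.13574 d=0.88048 q=0.47995 e^(-rΔt)=0.99701
t_6 payoffs: 73.4503 64.6081 53.2024 38.4900 19.5123 0.0000 0.0000
t_5: node(5,0) S=34.6398 payoff=69.3102 vs cont=68.9999 → 69.3102 [stop]  node(5,1) S=44.6823 payoff=59.2677 vs cont=58.9574 → 59.2677 [stop]  node(5,2) S=57.6363 payoff=46.3137 vs cont=46.0034 → 46.3137 [stop]  node(5,3) S=74.3458 payoff=29.6042 vs cont=29.2939 → 29.6042 [stop]  node(5,4) S=95.8995 payoff=8.0505 vs cont=10.1170 → 10.1170 [wait]  node(5,5) S=123.7021 payoff=0.0000 vs cont=0.0000 → 0.0000 [wait]  ⇒ S*(5)=74.3458
t_4: node(4,0) S=39.3419 payoff=64.6081 vs cont=64.2978 → 64.6081 [stop]  node(4,1) S=50.7476 payoff=53.2024 vs cont=52.8920 → 53.2024 [stop]  node(4,2) S=65.4600 payoff=38.4900 vs cont=38.1797 → 38.4900 [stop]  node(4,3) S=84.4377 payoff=19.5123 vs cont=20.1909 → 20.1909 [wait]  node(4,4) S=108.9173 payoff=0.0000 vs cont=5.2456 → 5.2456 [wait]  ⇒ S*(4)=65.4600
t_3: node(3,0) S=44.6823 payoff=59.2677 vs cont=58.9574 → 59.2677 [stop]  node(3,1) S=57.6363 payoff=46.3137 vs cont=46.0034 → 46.3137 [stop]  node(3,2) S=74.3458 payoff=29.6042 vs cont=29.6186 → 29.6186 [wait]  node(3,3) S=95.8995 payoff=8.0505 vs cont=12.9790 → 12.9790 [wait]  ⇒ S*(3)=57.6363
t_2: node(2,0) S=50.7476 payoff=53.2024 vs cont=52.8920 → 53.2024 [stop]  node(2,1) S=65.4600 payoff=38.4900 vs cont=38.1865 → 38.4900 [stop]  node(2,2) S=84.4377 payoff=19.5123 vs cont=21.5678 → 21.5678 [wait]  ⇒ S*(2)=65.4600
t_1: node(1,0) S=57.6363 payoff=46.3137 vs cont=46.0034 → 46.3137 [stop]  node(1,1) S=74.3458 payoff=29.6042 vs cont=30.2775 → 30.2775 [wait]  ⇒ S*(1)=57.6363
t_0: node(0,0) S=65.4600 payoff=38.4900 vs cont=38.5018 → 38.5018 [wait]  ⇒ S*(0)=-

price = 38.5018
boundary = - 57.6363 65.4600 57.6363 65.4600 74.3458
tree:
38.5018
46.3137 30.2775
53.2024 38.4900 21.5678
59.2677 46.3137 29.6186 12.9790
64.6081 53.2024 38.4900 20.1909 5.2456
69.3102 59.2677 46.3137 29.6042 10.1170 0.0000
73.4503 64.6081 53.2024 38.4900 19.5123 0.0000 0.0000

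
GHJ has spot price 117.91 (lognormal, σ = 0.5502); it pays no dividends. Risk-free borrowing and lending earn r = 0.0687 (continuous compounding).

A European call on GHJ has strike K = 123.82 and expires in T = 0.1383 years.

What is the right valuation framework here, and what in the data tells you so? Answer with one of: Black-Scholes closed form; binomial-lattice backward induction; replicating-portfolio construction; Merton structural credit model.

Key observation: the strike-123.82 call on GHJ is European-exercise on a continuously-modelled lognormal underlying, so its value is a single closed-form evaluation.

framework: Black-Scholes closed form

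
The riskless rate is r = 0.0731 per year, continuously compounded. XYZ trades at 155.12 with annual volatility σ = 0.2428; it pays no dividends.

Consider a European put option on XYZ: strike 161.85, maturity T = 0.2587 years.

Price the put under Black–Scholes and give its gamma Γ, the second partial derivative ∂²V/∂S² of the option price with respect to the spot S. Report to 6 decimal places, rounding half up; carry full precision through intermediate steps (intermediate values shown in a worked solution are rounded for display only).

price = 9.717538
Γ = 0.020653

σ√T = 0.2428·√0.2587 = 0.123494
d₁ = (ln(S/K) + (r+σ²/2)T) / (σ√T) = (ln(155.12/161.85) + (0.0731+0.2428²/2)·0.2587) / 0.123494 = (-0.042471 + 0.026536) / 0.123494 = -0.129031
d₂ = d₁ − σ√T = -0.129031 − 0.123494 = -0.252525
e^{−rT} = 0.981267
N(−d₁) = 0.551333,  N(−d₂) = 0.599682
Put price V = K·e^{−rT}·N(−d₂) − S·N(−d₁) = 95.240375 − 85.522837 = 9.717538
φ(d₁) = (1/√(2π))·e^{−d₁²/2} = 0.395635
Γ = φ(d₁) / (S·σ·√T) = 0.020653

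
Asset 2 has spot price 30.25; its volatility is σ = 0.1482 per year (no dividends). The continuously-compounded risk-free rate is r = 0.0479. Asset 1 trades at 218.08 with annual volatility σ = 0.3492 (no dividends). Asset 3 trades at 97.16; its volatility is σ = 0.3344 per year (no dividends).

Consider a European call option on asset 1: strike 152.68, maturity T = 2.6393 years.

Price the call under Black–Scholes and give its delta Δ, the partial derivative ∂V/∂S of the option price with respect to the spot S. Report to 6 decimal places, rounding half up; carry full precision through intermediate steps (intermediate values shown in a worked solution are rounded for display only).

σ√T = 0.3492·√2.6393 = 0.567308
d₁ = (ln(S/K) + (r+σ²/2)T) / (σ√T) = (ln(218.08/152.68) + (0.0479+0.3492²/2)·2.6393) / 0.567308 = (0.356518 + 0.287341) / 0.567308 = 1.134938
d₂ = d₁ − σ√T = 1.134938 − 0.567308 = 0.567631
e^{−rT} = 0.881242
N(d₁) = 0.871799,  N(d₂) = 0.714857
Call price V = S·N(d₁) − K·e^{−rT}·N(d₂) = 190.122019 − 96.182670 = 93.939349
Δ = N(d₁) = 0.871799

price = 93.939349
Δ = 0.871799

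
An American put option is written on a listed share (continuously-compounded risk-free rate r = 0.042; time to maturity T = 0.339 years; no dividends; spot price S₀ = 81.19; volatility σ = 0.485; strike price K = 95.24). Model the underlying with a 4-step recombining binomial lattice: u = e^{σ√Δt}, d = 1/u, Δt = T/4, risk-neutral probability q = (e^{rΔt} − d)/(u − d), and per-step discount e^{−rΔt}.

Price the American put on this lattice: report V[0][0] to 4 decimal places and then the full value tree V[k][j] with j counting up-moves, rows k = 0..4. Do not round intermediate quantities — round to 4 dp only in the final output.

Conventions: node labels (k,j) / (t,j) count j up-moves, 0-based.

price = 18.1985
tree:
18.1985
25.5038 10.3357
34.0241 16.3654 3.8108
42.0849 24.7409 7.3172 0.0000
49.0842 34.0241 14.0500 0.0000 0.0000

Δt=0.08475  u=1.15165  d=0.86832  q=0.47735  discount=0.99645
step 4 (expiry): payoffs max(K−S,0) = 49.0842 34.0241 14.0500 0.0000 0.0000
k=3: (k=3,j=0): S=53.1551, K−S=42.0849, hold=41.7465 ⇒ V=42.0849 exercise | (k=3,j=1): S=70.4991, K−S=24.7409, hold=24.4025 ⇒ V=24.7409 exercise | (k=3,j=2): S=93.5022, K−S=1.7378, hold=7.3172 ⇒ V=7.3172 continue | (k=3,j=3): S=124.0109, K−S=0.0000, hold=0.0000 ⇒ V=0.0000 continue
k=2: (k=2,j=0): S=61.2159, K−S=34.0241, hold=33.6857 ⇒ V=34.0241 exercise | (k=2,j=1): S=81.1900, K−S=14.0500, hold=16.3654 ⇒ V=16.3654 continue | (k=2,j=2): S=107.6814, K−S=0.0000, hold=3.8108 ⇒ V=3.8108 continue
k=1: (k=1,j=0): S=70.4991, K−S=24.7409, hold=25.5038 ⇒ V=25.5038 continue | (k=1,j=1): S=93.5022, K−S=1.7378, hold=10.3357 ⇒ V=10.3357 continue
k=0: (k=0,j=0): S=81.1900, K−S=14.0500, hold=18.1985 ⇒ V=18.1985 continue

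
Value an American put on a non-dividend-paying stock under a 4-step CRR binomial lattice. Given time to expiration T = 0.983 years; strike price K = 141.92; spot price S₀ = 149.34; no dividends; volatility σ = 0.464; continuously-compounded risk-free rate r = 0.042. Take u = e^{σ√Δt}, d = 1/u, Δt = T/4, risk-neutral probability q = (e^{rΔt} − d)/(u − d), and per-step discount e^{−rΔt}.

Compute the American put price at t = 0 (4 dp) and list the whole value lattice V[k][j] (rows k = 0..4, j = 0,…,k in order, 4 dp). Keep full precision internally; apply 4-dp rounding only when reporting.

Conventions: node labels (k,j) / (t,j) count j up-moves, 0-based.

Δt=0.24575, u=1.25862, d=0.79452, q=0.46510, disc=e^(-rΔt)=0.98973
k=4 terminal: V=max(K-S,0) → 82.4098 47.6478 0.0000 0.0000 0.0000
k=3: j=0 S=74.9010 intr=67.0190 cont=65.5617 V=67.0190[EX]; j=1 S=118.6533 intr=23.2667 cont=25.2250 V=25.2250[hold]; j=2 S=187.9630 intr=0.0000 cont=0.0000 V=0.0000[hold]; j=3 S=297.7589 intr=0.0000 cont=0.0000 V=0.0000[hold]
k=2: j=0 S=94.2722 intr=47.6478 cont=47.0920 V=47.6478[EX]; j=1 S=149.3400 intr=0.0000 cont=13.3543 V=13.3543[hold]; j=2 S=236.5749 intr=0.0000 cont=0.0000 V=0.0000[hold]
k=1: j=0 S=118.6533 intr=23.2667 cont=31.3723 V=31.3723[hold]; j=1 S=187.9630 intr=0.0000 cont=7.0698 V=7.0698[hold]
k=0: j=0 S=149.3400 intr=0.0000 cont=19.8631 V=19.8631[hold]

price = 19.8631
tree:
19.8631
31.3723 7.0698
47.6478 13.3543 0.0000
67.0190 25.2250 0.0000 0.0000
82.4098 47.6478 0.0000 0.0000 0.0000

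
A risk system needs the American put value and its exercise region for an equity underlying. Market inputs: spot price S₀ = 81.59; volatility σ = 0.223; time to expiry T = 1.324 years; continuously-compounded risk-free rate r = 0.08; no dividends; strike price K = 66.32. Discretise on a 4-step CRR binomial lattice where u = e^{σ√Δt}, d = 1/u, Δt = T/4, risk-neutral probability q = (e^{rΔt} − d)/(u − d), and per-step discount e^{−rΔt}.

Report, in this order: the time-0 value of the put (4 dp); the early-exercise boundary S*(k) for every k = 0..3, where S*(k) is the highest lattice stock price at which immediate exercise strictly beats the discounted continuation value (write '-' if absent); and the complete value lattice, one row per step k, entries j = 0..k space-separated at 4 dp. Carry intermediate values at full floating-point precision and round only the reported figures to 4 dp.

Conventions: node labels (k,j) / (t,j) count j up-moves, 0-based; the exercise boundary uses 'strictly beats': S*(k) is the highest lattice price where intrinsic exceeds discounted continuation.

price = 1.1666
boundary = - - - 55.5239
tree:
1.1666
2.4914 0.2310
5.2391 0.5545 0.0000
10.7961 1.3311 0.0000 0.0000
17.4816 3.1954 0.0000 0.0000 0.0000

Δt=0.33100, u=1.13689, d=0.87959, q=0.57226, disc=e^(-rΔt)=0.97387
k=4 terminal: V=max(K-S,0) → 17.4816 3.1954 0.0000 0.0000 0.0000
k=3: j=0 S=55.5239 intr=10.7961 cont=9.0630 V=10.7961[EX]; j=1 S=71.7659 intr=0.0000 cont=1.3311 V=1.3311[hold]; j=2 S=92.7590 intr=0.0000 cont=0.0000 V=0.0000[hold]; j=3 S=119.8930 intr=0.0000 cont=0.0000 V=0.0000[hold]  S*(3)=55.5239
k=2: j=0 S=63.1246 intr=3.1954 cont=5.2391 V=5.2391[hold]; j=1 S=81.5900 intr=0.0000 cont=0.5545 V=0.5545[hold]; j=2 S=105.4569 intr=0.0000 cont=0.0000 V=0.0000[hold]  S*(2)=-
k=1: j=0 S=71.7659 intr=0.0000 cont=2.4914 V=2.4914[hold]; j=1 S=92.7590 intr=0.0000 cont=0.2310 V=0.2310[hold]  S*(1)=-
k=0: j=0 S=81.5900 intr=0.0000 cont=1.1666 V=1.1666[hold]  S*(0)=-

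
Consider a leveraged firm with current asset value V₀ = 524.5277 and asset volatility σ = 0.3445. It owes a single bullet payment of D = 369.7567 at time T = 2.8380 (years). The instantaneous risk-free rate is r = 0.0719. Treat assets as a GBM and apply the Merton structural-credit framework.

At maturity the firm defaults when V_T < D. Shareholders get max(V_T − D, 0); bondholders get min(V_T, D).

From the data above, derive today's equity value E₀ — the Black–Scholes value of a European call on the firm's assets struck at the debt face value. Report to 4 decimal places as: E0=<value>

E0=243.4473

Apply the equity-as-call identities (strike 369.7567, horizon 2.8380 years):
d₁ = [ln(V₀/D) + (r + σ²/2)T] / (σ√T)
   = [ln(524.5277/369.7567) + (0.0719 + 0.5·0.3445²)·2.8380] / (0.3445·√2.8380)
   = [0.349653 + 0.372459] / 0.580357 = 1.244255
d₂ = d₁ − σ√T = 1.244255 − 0.580357 = 0.663898
N(d₁) = 0.893297,  N(d₂) = 0.746622,  e^(−rT) = 0.815420
E₀ = V₀·N(d₁) − D·e^(−rT)·N(d₂)
   = 524.5277·0.893297 − 369.7567·0.815420·0.746622 = 243.447345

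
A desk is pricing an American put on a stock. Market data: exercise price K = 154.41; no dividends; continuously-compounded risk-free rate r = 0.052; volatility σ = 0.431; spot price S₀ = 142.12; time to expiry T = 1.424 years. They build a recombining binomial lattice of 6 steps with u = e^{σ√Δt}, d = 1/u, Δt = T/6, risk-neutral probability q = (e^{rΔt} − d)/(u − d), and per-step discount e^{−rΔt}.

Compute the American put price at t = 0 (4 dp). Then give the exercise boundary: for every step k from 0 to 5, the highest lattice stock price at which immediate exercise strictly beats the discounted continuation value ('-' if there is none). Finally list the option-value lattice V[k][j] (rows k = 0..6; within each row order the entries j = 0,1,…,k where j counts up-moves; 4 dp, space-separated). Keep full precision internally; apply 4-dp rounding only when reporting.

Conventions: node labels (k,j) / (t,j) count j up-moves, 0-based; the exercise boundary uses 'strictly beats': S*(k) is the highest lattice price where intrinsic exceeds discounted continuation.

price = 31.8006
boundary = - - 93.3852 75.6988 93.3852 115.2037
tree:
31.8006
44.8676 18.3043
61.0248 28.3239 7.7974
78.7112 42.4732 13.5506 1.6937
93.0479 61.0248 23.2426 3.2790 0.0000
104.6693 78.7112 39.2063 6.3482 0.0000 0.0000
114.0898 93.0479 61.0248 12.2900 0.0000 0.0000 0.0000

Δt=0.23733, u=1.23364, d=0.81061, q=0.47705, disc=e^(-rΔt)=0.98773
k=6 terminal: V=max(K-S,0) → 114.0898 93.0479 61.0248 12.2900 0.0000 0.0000 0.0000
k=5: j=0 S=49.7407 intr=104.6693 cont=102.7754 V=104.6693[EX]; j=1 S=75.6988 intr=78.7112 cont=76.8173 V=78.7112[EX]; j=2 S=115.2037 intr=39.2063 cont=37.3124 V=39.2063[EX]; j=3 S=175.3250 intr=0.0000 cont=6.3482 V=6.3482[hold]; j=4 S=266.8218 intr=0.0000 cont=0.0000 V=0.0000[hold]; j=5 S=406.0679 intr=0.0000 cont=0.0000 V=0.0000[hold]  S*(5)=115.2037
k=4: j=0 S=61.3621 intr=93.0479 cont=91.1540 V=93.0479[EX]; j=1 S=93.3852 intr=61.0248 cont=59.1309 V=61.0248[EX]; j=2 S=142.1200 intr=12.2900 cont=23.2426 V=23.2426[hold]; j=3 S=216.2881 intr=0.0000 cont=3.2790 V=3.2790[hold]; j=4 S=329.1622 intr=0.0000 cont=0.0000 V=0.0000[hold]  S*(4)=93.3852
k=3: j=0 S=75.6988 intr=78.7112 cont=76.8173 V=78.7112[EX]; j=1 S=115.2037 intr=39.2063 cont=42.4732 V=42.4732[hold]; j=2 S=175.3250 intr=0.0000 cont=13.5506 V=13.5506[hold]; j=3 S=266.8218 intr=0.0000 cont=1.6937 V=1.6937[hold]  S*(3)=75.6988
k=2: j=0 S=93.3852 intr=61.0248 cont=60.6703 V=61.0248[EX]; j=1 S=142.1200 intr=12.2900 cont=28.3239 V=28.3239[hold]; j=2 S=216.2881 intr=0.0000 cont=7.7974 V=7.7974[hold]  S*(2)=93.3852
k=1: j=0 S=115.2037 intr=39.2063 cont=44.8676 V=44.8676[hold]; j=1 S=175.3250 intr=0.0000 cont=18.3043 V=18.3043[hold]  S*(1)=-
k=0: j=0 S=142.1200 intr=12.2900 cont=31.8006 V=31.8006[hold]  S*(0)=-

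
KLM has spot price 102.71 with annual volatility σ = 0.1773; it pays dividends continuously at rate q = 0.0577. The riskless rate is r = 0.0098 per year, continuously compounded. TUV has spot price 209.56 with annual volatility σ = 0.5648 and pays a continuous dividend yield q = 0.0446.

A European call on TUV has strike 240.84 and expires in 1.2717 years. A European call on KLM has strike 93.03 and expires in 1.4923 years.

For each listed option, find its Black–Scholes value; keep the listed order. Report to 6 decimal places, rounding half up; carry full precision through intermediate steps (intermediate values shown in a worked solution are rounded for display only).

[TUV call K=240.84]
σ√T = 0.5648·√1.2717 = 0.636923
d₁ = (ln(S/K) + (r−q+σ²/2)T) / (σ√T) = (ln(209.56/240.84) + (0.0098−0.0446+0.5648²/2)·1.2717) / 0.636923 = (-0.139123 + 0.158580) / 0.636923 = 0.030549
d₂ = d₁ − σ√T = 0.030549 − 0.636923 = -0.606374
e^{−rT} = 0.987615
e^{−qT} = 0.944861
N(d₁) = 0.512186,  N(d₂) = 0.272133
price = S·e^{−qT}·N(d₁) − K·e^{−rT}·N(d₂) = 101.415305 − 64.728849 = 36.686456
[KLM call K=93.03]
σ√T = 0.1773·√1.4923 = 0.216589
d₁ = (ln(S/K) + (r−q+σ²/2)T) / (σ√T) = (ln(102.71/93.03) + (0.0098−0.0577+0.1773²/2)·1.4923) / 0.216589 = (0.098987 − 0.048026) / 0.216589 = 0.235292
d₂ = d₁ − σ√T = 0.235292 − 0.216589 = 0.018703
e^{−rT} = 0.985482
e^{−qT} = 0.917497
N(d₁) = 0.593009,  N(d₂) = 0.507461
price = S·e^{−qT}·N(d₁) − K·e^{−rT}·N(d₂) = 55.882879 − 46.523705 = 9.359175

price(TUV call K=240.84) = 36.686456
price(KLM call K=93.03) = 9.359175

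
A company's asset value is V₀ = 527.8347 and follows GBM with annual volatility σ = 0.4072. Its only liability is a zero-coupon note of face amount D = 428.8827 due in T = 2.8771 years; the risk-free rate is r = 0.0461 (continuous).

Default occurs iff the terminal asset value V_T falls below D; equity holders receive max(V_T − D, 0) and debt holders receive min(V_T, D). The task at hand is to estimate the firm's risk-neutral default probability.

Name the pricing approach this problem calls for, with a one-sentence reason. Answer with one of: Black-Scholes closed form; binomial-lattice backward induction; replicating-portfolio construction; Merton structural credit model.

Key observation: the data describe a firm's assets (V₀ = 527.8347, GBM) and a single zero-coupon debt of face 428.8827, so credit quantities follow from equity-as-call in the structural model.

framework: Merton structural credit model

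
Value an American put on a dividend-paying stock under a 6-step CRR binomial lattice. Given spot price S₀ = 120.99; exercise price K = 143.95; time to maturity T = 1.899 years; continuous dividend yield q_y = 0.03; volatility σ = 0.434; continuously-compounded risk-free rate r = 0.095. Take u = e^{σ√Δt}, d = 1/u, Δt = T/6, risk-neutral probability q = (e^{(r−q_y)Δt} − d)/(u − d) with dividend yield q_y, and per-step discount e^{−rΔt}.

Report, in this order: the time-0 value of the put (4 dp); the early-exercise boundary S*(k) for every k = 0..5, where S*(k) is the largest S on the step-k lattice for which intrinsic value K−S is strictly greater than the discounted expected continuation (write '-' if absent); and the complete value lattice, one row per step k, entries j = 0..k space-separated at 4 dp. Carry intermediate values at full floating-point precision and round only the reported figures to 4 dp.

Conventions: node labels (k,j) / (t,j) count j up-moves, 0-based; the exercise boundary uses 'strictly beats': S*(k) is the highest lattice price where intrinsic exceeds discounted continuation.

Δt=0.31650, u=1.27655, d=0.78336, q=0.48141, disc=e^(-rΔt)=0.97038
k=6 terminal: V=max(K-S,0) → 115.9910 98.3885 69.7039 22.9600 0.0000 0.0000 0.0000
k=5: j=0 S=35.6911 intr=108.2589 cont=104.3324 V=108.2589[EX]; j=1 S=58.1615 intr=85.7885 cont=82.0743 V=85.7885[EX]; j=2 S=94.7789 intr=49.1711 cont=45.8030 V=49.1711[EX]; j=3 S=154.4498 intr=0.0000 cont=11.5542 V=11.5542[hold]; j=4 S=251.6883 intr=0.0000 cont=0.0000 V=0.0000[hold]; j=5 S=410.1462 intr=0.0000 cont=0.0000 V=0.0000[hold]  S*(5)=94.7789
k=4: j=0 S=45.5615 intr=98.3885 cont=94.5553 V=98.3885[EX]; j=1 S=74.2461 intr=69.7039 cont=66.1417 V=69.7039[EX]; j=2 S=120.9900 intr=22.9600 cont=30.1420 V=30.1420[hold]; j=3 S=197.1629 intr=0.0000 cont=5.8145 V=5.8145[hold]; j=4 S=321.2927 intr=0.0000 cont=0.0000 V=0.0000[hold]  S*(4)=74.2461
k=3: j=0 S=58.1615 intr=85.7885 cont=82.0743 V=85.7885[EX]; j=1 S=94.7789 intr=49.1711 cont=49.1580 V=49.1711[EX]; j=2 S=154.4498 intr=0.0000 cont=17.8847 V=17.8847[hold]; j=3 S=251.6883 intr=0.0000 cont=2.9260 V=2.9260[hold]  S*(3)=94.7789
k=2: j=0 S=74.2461 intr=69.7039 cont=66.1417 V=69.7039[EX]; j=1 S=120.9900 intr=22.9600 cont=33.0993 V=33.0993[hold]; j=2 S=197.1629 intr=0.0000 cont=10.3670 V=10.3670[hold]  S*(2)=74.2461
k=1: j=0 S=94.7789 intr=49.1711 cont=50.5395 V=50.5395[hold]; j=1 S=154.4498 intr=0.0000 cont=21.4996 V=21.4996[hold]  S*(1)=-
k=0: j=0 S=120.9900 intr=22.9600 cont=35.4766 V=35.4766[hold]  S*(0)=-

price = 35.4766
boundary = - - 74.2461 94.7789 74.2461 94.7789
tree:
35.4766
50.5395 21.4996
69.7039 33.0993 10.3670
85.7885 49.1711 17.8847 2.9260
98.3885 69.7039 30.1420 5.8145 0.0000
108.2589 85.7885 49.1711 11.5542 0.0000 0.0000
115.9910 98.3885 69.7039 22.9600 0.0000 0.0000 0.0000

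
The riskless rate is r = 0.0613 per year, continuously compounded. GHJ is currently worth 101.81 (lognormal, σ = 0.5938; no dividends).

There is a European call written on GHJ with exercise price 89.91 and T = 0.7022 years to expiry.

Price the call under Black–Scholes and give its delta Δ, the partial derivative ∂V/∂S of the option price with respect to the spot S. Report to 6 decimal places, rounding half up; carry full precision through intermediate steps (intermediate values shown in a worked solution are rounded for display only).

price = 27.316728
Δ = 0.720761

σ√T = 0.5938·√0.7022 = 0.497589
d₁ = (ln(S/K) + (r+σ²/2)T) / (σ√T) = (ln(101.81/89.91) + (0.0613+0.5938²/2)·0.7022) / 0.497589 = (0.124299 + 0.166842) / 0.497589 = 0.585104
d₂ = d₁ − σ√T = 0.585104 − 0.497589 = 0.087515
e^{−rT} = 0.957868
N(d₁) = 0.720761,  N(d₂) = 0.534869
Call price V = S·N(d₁) − K·e^{−rT}·N(d₂) = 73.380697 − 46.063969 = 27.316728
Δ = N(d₁) = 0.720761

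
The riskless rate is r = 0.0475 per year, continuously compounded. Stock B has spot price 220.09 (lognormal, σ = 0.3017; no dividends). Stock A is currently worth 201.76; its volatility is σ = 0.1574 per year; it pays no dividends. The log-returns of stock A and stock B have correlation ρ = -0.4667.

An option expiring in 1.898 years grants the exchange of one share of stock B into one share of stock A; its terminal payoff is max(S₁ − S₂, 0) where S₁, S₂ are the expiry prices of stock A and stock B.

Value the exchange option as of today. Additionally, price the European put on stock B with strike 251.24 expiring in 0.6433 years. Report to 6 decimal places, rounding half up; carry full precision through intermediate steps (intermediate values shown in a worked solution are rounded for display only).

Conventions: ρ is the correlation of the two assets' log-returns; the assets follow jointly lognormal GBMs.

σ_eff = √(σ₁² + σ₂² − 2ρσ₁σ₂) = √(0.1574² + 0.3017² − 2·-0.4667·0.1574·0.3017) = 0.400153
d₁ = (ln(S₁/S₂) + (q₂ − q₁ + σ_eff²/2)T) / (σ_eff√T) = (ln(201.76/220.09) + (0.0 − 0.0 + 0.080061)·1.898) / 0.551283 = 0.117904
d₂ = d₁ − σ_eff√T = 0.117904 − 0.551283 = -0.433378
N(d₁) = 0.546928,  N(d₂) = 0.332370
V = S₁·e^{−q₁T}·N(d₁) − S₂·e^{−q₂T}·N(d₂) = 110.348249 − 73.151305 = 37.196944
[vanilla: stock B put K=251.24]
σ√T = 0.3017·√0.6433 = 0.241981
d₁ = (ln(S/K) + (r+σ²/2)T) / (σ√T) = (ln(220.09/251.24) + (0.0475+0.3017²/2)·0.6433) / 0.241981 = (-0.132372 + 0.059834) / 0.241981 = -0.299766
d₂ = d₁ − σ√T = -0.299766 − 0.241981 = -0.541748
e^{−rT} = 0.969905
N(−d₁) = 0.617822,  N(−d₂) = 0.706004
price = K·e^{−rT}·N(−d₂) − S·N(−d₁) = 172.038319 − 135.976492 = 36.061827

exchange price = 37.196944
price(stock B put K=251.24) = 36.061827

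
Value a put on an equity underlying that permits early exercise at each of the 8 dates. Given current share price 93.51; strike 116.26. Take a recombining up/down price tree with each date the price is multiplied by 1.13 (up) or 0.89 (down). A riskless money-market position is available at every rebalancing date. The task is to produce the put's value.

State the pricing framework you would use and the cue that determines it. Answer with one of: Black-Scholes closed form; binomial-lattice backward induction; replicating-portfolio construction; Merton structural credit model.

Key observation: the defining feature is the embedded early-exercise option across 8 discrete dates on the spot-93.51 tree; pricing the strike-116.26 put means working backward with an exercise test at every node.

framework: binomial-lattice backward induction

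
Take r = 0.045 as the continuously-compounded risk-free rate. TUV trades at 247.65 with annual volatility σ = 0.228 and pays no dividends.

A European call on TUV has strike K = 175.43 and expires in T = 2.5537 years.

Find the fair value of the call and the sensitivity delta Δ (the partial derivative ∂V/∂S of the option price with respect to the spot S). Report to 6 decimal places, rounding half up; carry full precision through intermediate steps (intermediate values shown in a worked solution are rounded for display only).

σ√T = 0.228·√2.5537 = 0.364351
d₁ = (ln(S/K) + (r+σ²/2)T) / (σ√T) = (ln(247.65/175.43) + (0.045+0.228²/2)·2.5537) / 0.364351 = (0.344776 + 0.181292) / 0.364351 = 1.443852
d₂ = d₁ − σ√T = 1.443852 − 0.364351 = 1.079501
e^{−rT} = 0.891441
N(d₁) = 0.925610,  N(d₂) = 0.859818
Call price V = S·N(d₁) − K·e^{−rT}·N(d₂) = 229.227234 − 134.462962 = 94.764271
Δ = N(d₁) = 0.925610

price = 94.764271
Δ = 0.925610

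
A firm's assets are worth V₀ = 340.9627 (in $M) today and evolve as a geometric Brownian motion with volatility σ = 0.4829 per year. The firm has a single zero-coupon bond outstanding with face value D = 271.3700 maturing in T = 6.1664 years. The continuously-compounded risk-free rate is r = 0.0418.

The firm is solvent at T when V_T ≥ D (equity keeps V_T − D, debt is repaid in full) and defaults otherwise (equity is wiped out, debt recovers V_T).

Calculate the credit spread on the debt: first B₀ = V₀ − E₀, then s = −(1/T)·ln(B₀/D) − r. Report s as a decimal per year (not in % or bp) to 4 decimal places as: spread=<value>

spread=0.0628

Apply the equity-as-call identities (strike 271.3700, horizon 6.1664 years):
d₁ = [ln(V₀/D) + (r + σ²/2)T] / (σ√T)
   = [ln(340.9627/271.3700) + (0.0418 + 0.5·0.4829²)·6.1664] / (0.4829·√6.1664)
   = [0.228290 + 0.976734] / 1.199149 = 1.004900
d₂ = d₁ − σ√T = 1.004900 − 1.199149 = -0.194249
N(d₁) = 0.842527,  N(d₂) = 0.422990,  e^(−rT) = 0.772784
E₀ = V₀·N(d₁) − D·e^(−rT)·N(d₂)
   = 340.9627·0.842527 − 271.3700·0.772784·0.422990 = 198.564917
B₀ = V₀ − E₀ = 340.9627 − 198.564917 = 142.397783
spread = −(1/T)·ln(B₀/D) − r = −(1/6.1664)·ln(142.397783/271.3700) − 0.0418 = 0.06277621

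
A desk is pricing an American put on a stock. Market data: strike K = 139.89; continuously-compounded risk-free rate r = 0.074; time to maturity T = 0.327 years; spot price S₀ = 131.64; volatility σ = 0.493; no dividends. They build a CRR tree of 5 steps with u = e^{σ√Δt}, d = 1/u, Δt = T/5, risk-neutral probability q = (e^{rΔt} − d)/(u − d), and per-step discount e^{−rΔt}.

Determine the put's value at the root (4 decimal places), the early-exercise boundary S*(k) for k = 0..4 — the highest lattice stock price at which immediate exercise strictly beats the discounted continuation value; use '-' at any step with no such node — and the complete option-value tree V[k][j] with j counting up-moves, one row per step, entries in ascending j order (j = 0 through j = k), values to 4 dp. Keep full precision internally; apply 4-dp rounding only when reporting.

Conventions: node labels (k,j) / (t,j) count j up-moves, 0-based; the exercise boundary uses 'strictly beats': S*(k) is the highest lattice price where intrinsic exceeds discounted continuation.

params: Δt=0.06540 u=1.13437 d=0.88155 q=0.48771 e^(-rΔt)=0.99517
t_5 payoffs: 69.8066 49.7071 23.8432 0.0000 0.0000 0.0000
t_4: node(4,0) S=79.5005 payoff=60.3895 vs cont=59.7141 → 60.3895 [stop]  node(4,1) S=102.3007 payoff=37.5893 vs cont=36.9139 → 37.5893 [stop]  node(4,2) S=131.6400 payoff=8.2500 vs cont=12.1556 → 12.1556 [wait]  node(4,3) S=169.3936 payoff=0.0000 vs cont=0.0000 → 0.0000 [wait]  node(4,4) S=217.9747 payoff=0.0000 vs cont=0.0000 → 0.0000 [wait]  ⇒ S*(4)=102.3007
t_3: node(3,0) S=90.1829 payoff=49.7071 vs cont=49.0317 → 49.7071 [stop]  node(3,1) S=116.0468 payoff=23.8432 vs cont=25.0634 → 25.0634 [wait]  node(3,2) S=149.3284 payoff=0.0000 vs cont=6.1971 → 6.1971 [wait]  node(3,3) S=192.1549 payoff=0.0000 vs cont=0.0000 → 0.0000 [wait]  ⇒ S*(3)=90.1829
t_2: node(2,0) S=102.3007 payoff=37.5893 vs cont=37.5061 → 37.5893 [stop]  node(2,1) S=131.6400 payoff=8.2500 vs cont=15.7855 → 15.7855 [wait]  node(2,2) S=169.3936 payoff=0.0000 vs cont=3.1594 → 3.1594 [wait]  ⇒ S*(2)=102.3007
t_1: node(1,0) S=116.0468 payoff=23.8432 vs cont=26.8252 → 26.8252 [wait]  node(1,1) S=149.3284 payoff=0.0000 vs cont=9.5811 → 9.5811 [wait]  ⇒ S*(1)=-
t_0: node(0,0) S=131.6400 payoff=8.2500 vs cont=18.3262 → 18.3262 [wait]  ⇒ S*(0)=-

price = 18.3262
boundary = - - 102.3007 90.1829 102.3007
tree:
18.3262
26.8252 9.5811
37.5893 15.7855 3.1594
49.7071 25.0634 6.1971 0.0000
60.3895 37.5893 12.1556 0.0000 0.0000
69.8066 49.7071 23.8432 0.0000 0.0000 0.0000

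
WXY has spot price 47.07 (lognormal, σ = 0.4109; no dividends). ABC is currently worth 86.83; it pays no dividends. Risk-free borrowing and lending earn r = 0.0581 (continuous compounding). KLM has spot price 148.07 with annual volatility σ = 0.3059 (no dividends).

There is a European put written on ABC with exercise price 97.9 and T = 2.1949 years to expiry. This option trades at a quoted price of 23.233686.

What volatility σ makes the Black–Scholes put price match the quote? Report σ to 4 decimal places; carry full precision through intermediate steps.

At σ = 0.4701 the Black–Scholes value reproduces the quote:
σ√T = 0.4701·√2.1949 = 0.696462
d₁ = (ln(S/K) + (r+σ²/2)T) / (σ√T) = (ln(86.83/97.9) + (0.0581+0.4701²/2)·2.1949) / 0.696462 = (-0.119994 + 0.370054) / 0.696462 = 0.359042
d₂ = d₁ − σ√T = 0.359042 − 0.696462 = -0.337420
e^{−rT} = 0.880273
N(−d₁) = 0.359782,  N(−d₂) = 0.632100
V = K·e^{−rT}·N(−d₂) − S·N(−d₁) = 54.473544 − 31.239858 = 23.233686 (the observed quote) — the price is monotone increasing in volatility, hence this σ is the only solution

sigma = 0.4701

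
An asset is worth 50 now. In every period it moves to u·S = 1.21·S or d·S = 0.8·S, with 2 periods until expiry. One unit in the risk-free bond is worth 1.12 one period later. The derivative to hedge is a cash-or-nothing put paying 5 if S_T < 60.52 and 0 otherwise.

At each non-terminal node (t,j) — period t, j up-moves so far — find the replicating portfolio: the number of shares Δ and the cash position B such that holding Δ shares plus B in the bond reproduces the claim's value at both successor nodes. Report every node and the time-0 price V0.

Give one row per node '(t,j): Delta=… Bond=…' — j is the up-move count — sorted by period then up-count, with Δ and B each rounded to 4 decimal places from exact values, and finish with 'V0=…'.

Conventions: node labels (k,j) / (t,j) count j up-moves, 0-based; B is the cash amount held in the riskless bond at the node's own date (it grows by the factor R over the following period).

(0,0): Delta=-0.1700 Bond=10.0562
(1,0): Delta=0.0000 Bond=4.4643
(1,1): Delta=-0.2016 Bond=13.1751
V0=1.5579

Arbitrage-free pricing uses the up-move probability p* = (R−d)/(u−d) = 0.7805, discounting each step at R = 1.12.
At maturity the claim pays: V(2,0)=5.0000, V(2,1)=5.0000, V(2,2)=0.0000
  t=1,j=0: stock 40.0000 → up 48.4000 (V=5.0000), down 32.0000 (V=5.0000). Price 4.4643; hedge Δ=0.0000, bond B=4.4643.
  t=1,j=1: stock 60.5000 → up 73.2050 (V=0.0000), down 48.4000 (V=5.0000). Price 0.9800; hedge Δ=-0.2016, bond B=13.1751.
  t=0,j=0: stock 50.0000 → up 60.5000 (V=0.9800), down 40.0000 (V=4.4643). Price 1.5579; hedge Δ=-0.1700, bond B=10.0562.
As a check, the time-0 holding Δ(0,0)·S0 + B(0,0) comes to 1.5579 — exactly V0.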